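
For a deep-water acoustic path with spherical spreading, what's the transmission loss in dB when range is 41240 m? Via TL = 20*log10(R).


TL = 20*log10(41240) = 92.31

92.31 dB


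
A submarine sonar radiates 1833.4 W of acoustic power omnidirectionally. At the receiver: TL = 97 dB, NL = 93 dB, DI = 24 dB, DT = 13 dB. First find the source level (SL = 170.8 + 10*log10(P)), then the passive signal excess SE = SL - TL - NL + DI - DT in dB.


Step 1: SL = 170.8 + 10*log10(1833.4) = 203.43 dB
Step 2: SE = SL - TL - NL + DI - DT = 203.43 - 97 - 93 + 24 - 13 = 24.43

24.43 dB


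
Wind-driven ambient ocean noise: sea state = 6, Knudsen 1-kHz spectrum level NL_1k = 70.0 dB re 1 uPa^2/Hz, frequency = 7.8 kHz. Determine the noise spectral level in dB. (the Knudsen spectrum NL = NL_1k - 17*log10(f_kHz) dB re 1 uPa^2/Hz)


NL = NL_1k - 17*log10(f_kHz) = 70.0 - 17*log10(7.8) = 70.0 - (15.17) = 54.83

54.83 dB


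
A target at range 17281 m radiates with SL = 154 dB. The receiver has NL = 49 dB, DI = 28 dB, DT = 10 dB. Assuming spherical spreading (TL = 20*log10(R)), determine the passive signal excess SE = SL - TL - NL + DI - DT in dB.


Step 1: TL = 20*log10(17281) = 84.75 dB
Step 2: SE = 154 - 84.75 - 49 + 28 - 10 = 38.25

38.25 dB


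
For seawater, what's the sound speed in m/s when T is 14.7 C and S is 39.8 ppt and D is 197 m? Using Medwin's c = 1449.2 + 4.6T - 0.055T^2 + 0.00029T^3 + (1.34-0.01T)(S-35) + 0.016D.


c = 1449.2 + 4.6*14.7 - 0.055*14.7^2 + 0.00029*14.7^3 + (1.34 - 0.01*14.7)*(39.8 - 35) + 0.016*197 = 1514.73

1514.73 m/s


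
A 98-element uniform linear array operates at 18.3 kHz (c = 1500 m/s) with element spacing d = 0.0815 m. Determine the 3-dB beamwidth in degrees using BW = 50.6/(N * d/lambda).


Step 1: lambda = 1500/18300 = 0.08197 m
Step 2: d/lambda = 0.0815/0.08197 = 0.9943
Step 3: BW = 50.6/(N * d/lambda) = 50.6/(98 * 0.9943) = 0.52

0.52 deg


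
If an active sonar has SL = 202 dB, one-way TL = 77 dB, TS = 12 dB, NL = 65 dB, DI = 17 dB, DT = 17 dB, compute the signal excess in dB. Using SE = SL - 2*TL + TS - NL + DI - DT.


SE = SL - 2*TL + TS - NL + DI - DT = 202 - 2*77 + (12) - 65 + 17 - 17 = -5

-5 dB


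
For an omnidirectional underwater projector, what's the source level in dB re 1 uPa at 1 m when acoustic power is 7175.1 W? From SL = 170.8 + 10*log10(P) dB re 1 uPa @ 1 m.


SL = 170.8 + 10*log10(7175.1) = 170.8 + 38.56 = 209.36

209.36 dB


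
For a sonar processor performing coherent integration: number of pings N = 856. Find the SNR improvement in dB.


Gain = 10*log10(856) = 29.32

29.32 dB


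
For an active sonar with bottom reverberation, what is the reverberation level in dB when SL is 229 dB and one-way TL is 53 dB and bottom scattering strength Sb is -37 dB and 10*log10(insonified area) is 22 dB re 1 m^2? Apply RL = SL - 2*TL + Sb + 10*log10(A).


RL = SL - 2*TL + Sb + 10*log10(A) = 229 - 2*53 + (-37) + 22 = 108

108 dB


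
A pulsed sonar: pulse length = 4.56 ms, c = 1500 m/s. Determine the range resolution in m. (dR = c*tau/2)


dR = c*tau/2 = 1500 * 4.56e-3 / 2 = 3.42

3.42 m


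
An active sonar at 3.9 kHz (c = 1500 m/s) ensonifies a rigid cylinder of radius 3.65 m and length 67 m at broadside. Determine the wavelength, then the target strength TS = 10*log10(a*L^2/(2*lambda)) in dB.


Step 1: lambda = c/f = 1500/3900 = 0.38462 m
Step 2: TS = 10*log10(a*L^2/(2*lambda)) = 10*log10(3.65*67^2/(2*0.38462)) = 43.28

43.28 dB


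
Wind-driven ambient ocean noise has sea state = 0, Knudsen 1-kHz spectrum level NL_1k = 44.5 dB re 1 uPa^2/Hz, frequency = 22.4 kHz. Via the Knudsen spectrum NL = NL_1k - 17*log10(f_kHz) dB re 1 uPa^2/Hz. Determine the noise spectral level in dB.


NL = NL_1k - 17*log10(f_kHz) = 44.5 - 17*log10(22.4) = 44.5 - (22.95) = 21.55

21.55 dB


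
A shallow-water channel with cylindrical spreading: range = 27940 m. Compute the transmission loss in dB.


TL = 10*log10(27940) = 44.46

44.46 dB


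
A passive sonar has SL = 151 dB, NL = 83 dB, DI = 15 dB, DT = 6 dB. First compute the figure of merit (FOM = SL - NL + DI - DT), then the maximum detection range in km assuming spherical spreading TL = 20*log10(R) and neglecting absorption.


Step 1: FOM = SL - NL + DI - DT = 151 - 83 + 15 - 6 = 77 dB
Step 2: at max range FOM = TL = 20*log10(R), so R = 10^(77/20) = 7079.46 m = 7.08 km

7.08 km


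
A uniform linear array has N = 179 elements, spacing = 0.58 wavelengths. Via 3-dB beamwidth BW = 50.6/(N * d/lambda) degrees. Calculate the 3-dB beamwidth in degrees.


0.49 deg


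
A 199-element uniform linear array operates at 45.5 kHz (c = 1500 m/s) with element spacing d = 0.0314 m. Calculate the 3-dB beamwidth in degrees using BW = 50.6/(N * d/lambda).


Step 1: lambda = 1500/45500 = 0.03297 m
Step 2: d/lambda = 0.0314/0.03297 = 0.9524
Step 3: BW = 50.6/(N * d/lambda) = 50.6/(199 * 0.9524) = 0.27

0.27 deg


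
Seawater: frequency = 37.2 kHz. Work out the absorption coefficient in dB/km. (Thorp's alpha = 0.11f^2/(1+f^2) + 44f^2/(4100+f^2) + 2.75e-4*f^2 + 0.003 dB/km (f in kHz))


f^2 = 1383.84
alpha = 0.11*1383.84/(1+1383.84) + 44*1383.84/(4100+1383.84) + 2.75e-4*1383.84 + 0.003 = 11.597

11.597 dB/km


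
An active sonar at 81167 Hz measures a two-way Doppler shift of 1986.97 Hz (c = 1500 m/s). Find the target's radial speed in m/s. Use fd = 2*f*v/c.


From fd = 2*f*v/c, v = c*fd/(2*f) = 1500 * 1986.97 / (2*81167) = 18.36

18.36 m/s


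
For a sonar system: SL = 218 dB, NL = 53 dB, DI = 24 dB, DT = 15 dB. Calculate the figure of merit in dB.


174 dB


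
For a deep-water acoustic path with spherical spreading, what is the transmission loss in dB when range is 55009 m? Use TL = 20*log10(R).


TL = 20*log10(55009) = 94.81

94.81 dB


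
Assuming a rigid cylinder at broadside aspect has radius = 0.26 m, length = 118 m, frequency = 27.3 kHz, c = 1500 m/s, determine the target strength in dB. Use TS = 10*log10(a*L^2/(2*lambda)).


lambda = 1500/27300 = 0.05495 m
TS = 10*log10(0.26*118^2/(2*0.05495)) = 45.18

45.18 dB


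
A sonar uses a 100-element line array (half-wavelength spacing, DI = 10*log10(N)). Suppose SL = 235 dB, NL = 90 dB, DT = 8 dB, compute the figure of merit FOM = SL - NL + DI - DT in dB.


157.0 dB


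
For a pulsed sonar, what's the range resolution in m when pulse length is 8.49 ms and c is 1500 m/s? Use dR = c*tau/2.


6.3675 m


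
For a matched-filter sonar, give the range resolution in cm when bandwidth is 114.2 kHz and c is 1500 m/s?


dR = c/(2*BW) = 1500 / (2 * 114.2e3) = 0.0066 m = 0.66 cm

0.66 cm


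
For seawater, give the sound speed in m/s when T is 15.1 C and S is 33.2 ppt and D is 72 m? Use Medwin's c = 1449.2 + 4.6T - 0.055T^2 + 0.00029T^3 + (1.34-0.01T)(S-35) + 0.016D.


c = 1449.2 + 4.6*15.1 - 0.055*15.1^2 + 0.00029*15.1^3 + (1.34 - 0.01*15.1)*(33.2 - 35) + 0.016*72 = 1506.13

1506.13 m/s


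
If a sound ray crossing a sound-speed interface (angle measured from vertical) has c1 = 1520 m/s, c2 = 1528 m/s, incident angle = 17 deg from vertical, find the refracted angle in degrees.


sin(theta2) = (c2/c1)*sin(theta1) = (1528/1520)*sin(17 deg) = 0.29391
theta2 = arcsin(0.29391) = 17.09

17.09 deg


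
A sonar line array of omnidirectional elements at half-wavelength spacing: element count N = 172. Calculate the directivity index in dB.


DI = 10*log10(172) = 22.36

22.36 dB


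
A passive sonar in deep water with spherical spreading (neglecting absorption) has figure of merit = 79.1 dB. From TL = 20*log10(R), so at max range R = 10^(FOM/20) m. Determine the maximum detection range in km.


9.02 km


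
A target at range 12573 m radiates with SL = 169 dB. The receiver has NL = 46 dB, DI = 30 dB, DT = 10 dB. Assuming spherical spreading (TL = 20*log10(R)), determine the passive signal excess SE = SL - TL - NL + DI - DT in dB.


Step 1: TL = 20*log10(12573) = 81.99 dB
Step 2: SE = 169 - 81.99 - 46 + 30 - 10 = 61.01

61.01 dB


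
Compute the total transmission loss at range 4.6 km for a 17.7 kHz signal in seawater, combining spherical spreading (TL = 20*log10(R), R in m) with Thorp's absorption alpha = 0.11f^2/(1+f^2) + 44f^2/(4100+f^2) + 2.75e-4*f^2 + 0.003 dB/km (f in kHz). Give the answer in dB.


88.54 dB


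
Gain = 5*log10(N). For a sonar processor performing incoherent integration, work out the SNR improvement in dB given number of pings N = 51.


8.54 dB


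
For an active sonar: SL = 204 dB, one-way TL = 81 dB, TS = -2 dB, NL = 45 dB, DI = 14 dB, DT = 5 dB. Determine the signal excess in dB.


SE = SL - 2*TL + TS - NL + DI - DT = 204 - 2*81 + (-2) - 45 + 14 - 5 = 4

4 dB


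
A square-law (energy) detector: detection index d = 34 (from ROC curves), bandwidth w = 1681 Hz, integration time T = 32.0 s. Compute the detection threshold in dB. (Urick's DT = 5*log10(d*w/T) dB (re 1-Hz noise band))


DT = 5*log10(d*w/T) = 5*log10(34 * 1681 / 32.0) = 5*log10(1786.06) = 16.26

16.26 dB


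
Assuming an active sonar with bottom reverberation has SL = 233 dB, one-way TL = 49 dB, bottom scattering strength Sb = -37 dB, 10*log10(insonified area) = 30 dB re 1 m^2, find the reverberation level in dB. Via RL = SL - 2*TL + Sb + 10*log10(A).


RL = SL - 2*TL + Sb + 10*log10(A) = 233 - 2*49 + (-37) + 30 = 128

128 dB


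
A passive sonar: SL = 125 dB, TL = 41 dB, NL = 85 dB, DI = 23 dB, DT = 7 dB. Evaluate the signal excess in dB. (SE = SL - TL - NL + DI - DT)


SE = SL - TL - NL + DI - DT = 125 - 41 - 85 + 23 - 7 = 15

15 dB


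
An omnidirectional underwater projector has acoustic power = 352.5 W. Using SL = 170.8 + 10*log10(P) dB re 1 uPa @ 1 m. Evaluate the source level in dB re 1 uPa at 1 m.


SL = 170.8 + 10*log10(352.5) = 170.8 + 25.47 = 196.27

196.27 dB


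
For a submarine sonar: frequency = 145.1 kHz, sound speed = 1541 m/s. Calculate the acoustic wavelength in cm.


1.06 cm


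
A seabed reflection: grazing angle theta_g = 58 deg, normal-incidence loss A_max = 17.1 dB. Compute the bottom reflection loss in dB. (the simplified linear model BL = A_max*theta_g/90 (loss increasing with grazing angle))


BL = A_max * theta_g / 90 = 17.1 * 58 / 90 = 11.02

11.02 dB


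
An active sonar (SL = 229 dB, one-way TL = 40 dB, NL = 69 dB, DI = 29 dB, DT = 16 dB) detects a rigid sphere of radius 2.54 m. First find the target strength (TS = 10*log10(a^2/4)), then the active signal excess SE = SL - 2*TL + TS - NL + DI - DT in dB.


Step 1: TS = 10*log10(2.54^2/4) = 2.08 dB
Step 2: SE = SL - 2*TL + TS - NL + DI - DT = 229 - 2*40 + (2.08) - 69 + 29 - 16 = 95.08

95.08 dB


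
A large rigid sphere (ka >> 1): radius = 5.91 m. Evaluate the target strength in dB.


TS = 10*log10(5.91^2 / 4) = 10*log10(8.732025) = 9.41

9.41 dB


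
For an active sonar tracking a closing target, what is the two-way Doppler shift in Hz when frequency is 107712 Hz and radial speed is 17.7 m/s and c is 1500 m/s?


fd = 2*f*v/c = 2 * 107712 * 17.7 / 1500 = 2542.0

2542.0 Hz


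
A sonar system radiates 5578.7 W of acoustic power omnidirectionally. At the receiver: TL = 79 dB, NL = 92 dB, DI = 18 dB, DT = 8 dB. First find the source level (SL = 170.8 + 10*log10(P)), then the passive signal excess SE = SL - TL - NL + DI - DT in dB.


Step 1: SL = 170.8 + 10*log10(5578.7) = 208.27 dB
Step 2: SE = SL - TL - NL + DI - DT = 208.27 - 79 - 92 + 18 - 8 = 47.27

47.27 dB


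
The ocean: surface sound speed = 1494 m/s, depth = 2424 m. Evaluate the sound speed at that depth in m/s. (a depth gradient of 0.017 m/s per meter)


1535.208 m/s


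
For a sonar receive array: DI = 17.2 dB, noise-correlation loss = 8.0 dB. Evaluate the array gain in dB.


AG = DI - L_corr = 17.2 - 8.0 = 9.2

9.2 dB


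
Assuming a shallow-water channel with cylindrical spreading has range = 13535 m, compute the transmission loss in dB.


41.31 dB


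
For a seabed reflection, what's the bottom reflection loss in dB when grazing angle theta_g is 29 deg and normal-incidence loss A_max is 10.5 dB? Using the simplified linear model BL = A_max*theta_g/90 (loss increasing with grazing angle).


BL = A_max * theta_g / 90 = 10.5 * 29 / 90 = 3.38

3.38 dB


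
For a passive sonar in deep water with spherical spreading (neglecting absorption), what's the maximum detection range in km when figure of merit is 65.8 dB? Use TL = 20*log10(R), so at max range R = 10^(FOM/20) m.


At max range FOM = TL, so 20*log10(R) = 65.8
R = 10^(65.8/20) = 1949.84 m = 1.95 km

1.95 km


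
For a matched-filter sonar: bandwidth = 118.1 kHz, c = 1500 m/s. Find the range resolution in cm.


dR = c/(2*BW) = 1500 / (2 * 118.1e3) = 0.0064 m = 0.64 cm

0.64 cm


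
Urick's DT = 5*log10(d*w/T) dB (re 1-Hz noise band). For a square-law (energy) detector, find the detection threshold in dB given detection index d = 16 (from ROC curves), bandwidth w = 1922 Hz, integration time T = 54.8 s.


DT = 5*log10(d*w/T) = 5*log10(16 * 1922 / 54.8) = 5*log10(561.17) = 13.75

13.75 dB


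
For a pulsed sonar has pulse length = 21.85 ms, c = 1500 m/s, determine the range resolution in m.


dR = c*tau/2 = 1500 * 21.85e-3 / 2 = 16.3875

16.3875 m


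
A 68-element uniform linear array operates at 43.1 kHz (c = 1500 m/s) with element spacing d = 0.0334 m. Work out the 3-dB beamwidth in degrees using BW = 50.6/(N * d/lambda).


0.78 deg


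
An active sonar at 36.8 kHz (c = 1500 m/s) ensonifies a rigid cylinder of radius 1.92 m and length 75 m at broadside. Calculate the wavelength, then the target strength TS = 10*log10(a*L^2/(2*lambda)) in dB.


Step 1: lambda = c/f = 1500/36800 = 0.04076 m
Step 2: TS = 10*log10(a*L^2/(2*lambda)) = 10*log10(1.92*75^2/(2*0.04076)) = 51.22

51.22 dB


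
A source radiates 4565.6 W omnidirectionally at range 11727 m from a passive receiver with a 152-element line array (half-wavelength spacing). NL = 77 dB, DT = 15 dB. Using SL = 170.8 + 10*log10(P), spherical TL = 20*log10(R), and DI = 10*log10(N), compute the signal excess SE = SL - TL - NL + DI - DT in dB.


55.83 dB


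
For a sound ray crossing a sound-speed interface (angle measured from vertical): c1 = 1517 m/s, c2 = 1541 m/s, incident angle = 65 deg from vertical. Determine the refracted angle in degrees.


sin(theta2) = (c2/c1)*sin(theta1) = (1541/1517)*sin(65 deg) = 0.92065
theta2 = arcsin(0.92065) = 67.02

67.02 deg


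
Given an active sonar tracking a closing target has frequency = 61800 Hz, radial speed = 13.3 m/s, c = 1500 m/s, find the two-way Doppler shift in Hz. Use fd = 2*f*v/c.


fd = 2*f*v/c = 2 * 61800 * 13.3 / 1500 = 1095.92

1095.92 Hz


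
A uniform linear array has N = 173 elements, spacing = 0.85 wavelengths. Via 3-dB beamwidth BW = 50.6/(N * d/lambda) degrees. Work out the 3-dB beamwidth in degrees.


0.34 deg


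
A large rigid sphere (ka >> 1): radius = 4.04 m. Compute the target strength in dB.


TS = 10*log10(4.04^2 / 4) = 10*log10(4.0804) = 6.11

6.11 dB


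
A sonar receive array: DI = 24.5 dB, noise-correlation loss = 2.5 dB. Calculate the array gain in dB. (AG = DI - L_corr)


AG = DI - L_corr = 24.5 - 2.5 = 22.0

22.0 dB


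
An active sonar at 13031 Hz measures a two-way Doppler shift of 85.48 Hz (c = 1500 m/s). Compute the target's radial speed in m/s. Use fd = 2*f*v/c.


From fd = 2*f*v/c, v = c*fd/(2*f) = 1500 * 85.48 / (2*13031) = 4.92

4.92 m/s


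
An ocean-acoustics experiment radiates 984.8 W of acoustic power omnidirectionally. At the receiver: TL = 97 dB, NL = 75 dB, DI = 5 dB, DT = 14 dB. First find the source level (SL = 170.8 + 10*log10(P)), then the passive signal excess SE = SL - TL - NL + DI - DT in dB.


Step 1: SL = 170.8 + 10*log10(984.8) = 200.73 dB
Step 2: SE = SL - TL - NL + DI - DT = 200.73 - 97 - 75 + 5 - 14 = 19.73

19.73 dB


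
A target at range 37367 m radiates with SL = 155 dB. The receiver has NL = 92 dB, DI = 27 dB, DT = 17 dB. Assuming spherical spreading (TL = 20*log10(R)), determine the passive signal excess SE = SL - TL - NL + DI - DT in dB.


-18.45 dB


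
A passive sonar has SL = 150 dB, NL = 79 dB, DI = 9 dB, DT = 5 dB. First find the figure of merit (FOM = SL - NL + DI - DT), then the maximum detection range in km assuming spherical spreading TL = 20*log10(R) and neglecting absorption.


Step 1: FOM = SL - NL + DI - DT = 150 - 79 + 9 - 5 = 75 dB
Step 2: at max range FOM = TL = 20*log10(R), so R = 10^(75/20) = 5623.41 m = 5.62 km

5.62 km


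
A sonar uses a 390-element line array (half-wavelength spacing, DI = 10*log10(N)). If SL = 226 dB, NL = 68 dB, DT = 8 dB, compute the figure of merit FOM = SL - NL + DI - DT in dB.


Step 1: DI = 10*log10(390) = 25.91 dB
Step 2: FOM = SL - NL + DI - DT = 226 - 68 + 25.91 - 8 = 175.91

175.91 dB


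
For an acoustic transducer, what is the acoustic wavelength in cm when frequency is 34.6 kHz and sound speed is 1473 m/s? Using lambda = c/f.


lambda = c/f = 1473 / 34600 = 0.0426 m = 4.26 cm

4.26 cm


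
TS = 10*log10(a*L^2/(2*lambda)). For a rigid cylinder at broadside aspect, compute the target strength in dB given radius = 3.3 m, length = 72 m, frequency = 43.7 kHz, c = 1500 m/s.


lambda = 1500/43700 = 0.03432 m
TS = 10*log10(3.3*72^2/(2*0.03432)) = 53.97

53.97 dB


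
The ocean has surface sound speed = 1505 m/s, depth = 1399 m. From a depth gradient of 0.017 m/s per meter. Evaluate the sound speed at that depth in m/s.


c = 1505 + 0.017 * 1399 = 1528.783

1528.783 m/s


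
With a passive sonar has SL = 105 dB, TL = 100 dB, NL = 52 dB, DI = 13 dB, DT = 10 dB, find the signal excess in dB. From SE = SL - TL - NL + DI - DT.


SE = SL - TL - NL + DI - DT = 105 - 100 - 52 + 13 - 10 = -44

-44 dB


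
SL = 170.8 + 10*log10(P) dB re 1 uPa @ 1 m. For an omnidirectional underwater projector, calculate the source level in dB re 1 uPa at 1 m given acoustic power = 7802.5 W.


209.72 dB


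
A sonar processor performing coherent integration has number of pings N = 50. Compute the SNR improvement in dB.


Gain = 10*log10(50) = 16.99

16.99 dB


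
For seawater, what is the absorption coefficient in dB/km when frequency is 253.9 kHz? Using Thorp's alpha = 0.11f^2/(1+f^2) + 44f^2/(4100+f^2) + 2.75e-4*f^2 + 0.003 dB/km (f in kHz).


f^2 = 64465.21
alpha = 0.11*64465.21/(1+64465.21) + 44*64465.21/(4100+64465.21) + 2.75e-4*64465.21 + 0.003 = 59.21

59.21 dB/km


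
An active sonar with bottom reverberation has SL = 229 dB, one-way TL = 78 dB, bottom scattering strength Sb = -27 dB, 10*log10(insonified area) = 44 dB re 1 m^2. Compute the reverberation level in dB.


RL = SL - 2*TL + Sb + 10*log10(A) = 229 - 2*78 + (-27) + 44 = 90

90 dB


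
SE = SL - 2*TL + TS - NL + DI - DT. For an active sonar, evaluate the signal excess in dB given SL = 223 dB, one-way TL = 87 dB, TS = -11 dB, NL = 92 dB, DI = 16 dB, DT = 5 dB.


SE = SL - 2*TL + TS - NL + DI - DT = 223 - 2*87 + (-11) - 92 + 16 - 5 = -43

-43 dB


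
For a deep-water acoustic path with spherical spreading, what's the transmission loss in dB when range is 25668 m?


88.19 dB


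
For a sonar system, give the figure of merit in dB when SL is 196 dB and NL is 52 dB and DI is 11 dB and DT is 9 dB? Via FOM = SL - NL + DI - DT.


FOM = SL - NL + DI - DT = 196 - 52 + 11 - 9 = 146

146 dB


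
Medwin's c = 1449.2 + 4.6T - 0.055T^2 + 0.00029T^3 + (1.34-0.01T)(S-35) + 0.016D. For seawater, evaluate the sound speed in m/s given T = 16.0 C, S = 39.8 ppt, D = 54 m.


c = 1449.2 + 4.6*16.0 - 0.055*16.0^2 + 0.00029*16.0^3 + (1.34 - 0.01*16.0)*(39.8 - 35) + 0.016*54 = 1516.44

1516.44 m/s


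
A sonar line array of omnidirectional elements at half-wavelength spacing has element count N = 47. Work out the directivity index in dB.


DI = 10*log10(47) = 16.72

16.72 dB


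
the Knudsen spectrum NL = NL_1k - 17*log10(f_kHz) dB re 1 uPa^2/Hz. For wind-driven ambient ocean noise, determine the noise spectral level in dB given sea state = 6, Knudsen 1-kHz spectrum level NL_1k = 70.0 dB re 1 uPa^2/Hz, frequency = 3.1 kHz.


NL = NL_1k - 17*log10(f_kHz) = 70.0 - 17*log10(3.1) = 70.0 - (8.35) = 61.65

61.65 dB


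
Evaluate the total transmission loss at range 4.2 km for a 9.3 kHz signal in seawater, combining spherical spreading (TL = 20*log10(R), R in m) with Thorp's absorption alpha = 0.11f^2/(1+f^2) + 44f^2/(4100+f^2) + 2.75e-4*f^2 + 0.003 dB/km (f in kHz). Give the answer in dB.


76.85 dB


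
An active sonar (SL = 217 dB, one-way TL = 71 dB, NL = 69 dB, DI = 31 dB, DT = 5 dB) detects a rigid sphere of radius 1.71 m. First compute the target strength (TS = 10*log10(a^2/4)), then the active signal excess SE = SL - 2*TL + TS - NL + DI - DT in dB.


Step 1: TS = 10*log10(1.71^2/4) = -1.36 dB
Step 2: SE = SL - 2*TL + TS - NL + DI - DT = 217 - 2*71 + (-1.36) - 69 + 31 - 5 = 30.64

30.64 dB


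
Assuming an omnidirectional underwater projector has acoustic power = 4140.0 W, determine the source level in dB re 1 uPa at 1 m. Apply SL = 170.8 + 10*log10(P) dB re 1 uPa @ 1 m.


SL = 170.8 + 10*log10(4140.0) = 170.8 + 36.17 = 206.97

206.97 dB


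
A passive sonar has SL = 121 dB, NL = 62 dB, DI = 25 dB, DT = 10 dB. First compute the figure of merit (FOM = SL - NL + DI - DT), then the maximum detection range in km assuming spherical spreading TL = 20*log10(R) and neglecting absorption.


Step 1: FOM = SL - NL + DI - DT = 121 - 62 + 25 - 10 = 74 dB
Step 2: at max range FOM = TL = 20*log10(R), so R = 10^(74/20) = 5011.87 m = 5.01 km

5.01 km


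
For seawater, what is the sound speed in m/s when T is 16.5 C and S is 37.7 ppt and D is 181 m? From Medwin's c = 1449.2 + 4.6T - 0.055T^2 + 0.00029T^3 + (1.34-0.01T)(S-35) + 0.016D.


c = 1449.2 + 4.6*16.5 - 0.055*16.5^2 + 0.00029*16.5^3 + (1.34 - 0.01*16.5)*(37.7 - 35) + 0.016*181 = 1517.5

1517.5 m/s


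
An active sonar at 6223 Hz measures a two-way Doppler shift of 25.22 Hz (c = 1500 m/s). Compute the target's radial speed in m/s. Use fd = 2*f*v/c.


From fd = 2*f*v/c, v = c*fd/(2*f) = 1500 * 25.22 / (2*6223) = 3.04

3.04 m/s


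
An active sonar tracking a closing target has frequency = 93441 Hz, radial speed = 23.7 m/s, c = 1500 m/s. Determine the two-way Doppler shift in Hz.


fd = 2*f*v/c = 2 * 93441 * 23.7 / 1500 = 2952.74

2952.74 Hz


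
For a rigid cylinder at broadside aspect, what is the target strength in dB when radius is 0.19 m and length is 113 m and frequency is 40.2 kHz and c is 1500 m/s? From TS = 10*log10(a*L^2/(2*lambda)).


45.12 dB


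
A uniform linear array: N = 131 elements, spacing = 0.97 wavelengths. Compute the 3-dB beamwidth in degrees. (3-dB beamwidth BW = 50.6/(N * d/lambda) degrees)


BW = 50.6 / (131 * 0.97) = 50.6 / 127.07 = 0.4

0.4 deg


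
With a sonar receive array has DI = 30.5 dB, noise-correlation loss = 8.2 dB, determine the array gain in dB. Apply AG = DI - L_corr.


AG = DI - L_corr = 30.5 - 8.2 = 22.3

22.3 dB


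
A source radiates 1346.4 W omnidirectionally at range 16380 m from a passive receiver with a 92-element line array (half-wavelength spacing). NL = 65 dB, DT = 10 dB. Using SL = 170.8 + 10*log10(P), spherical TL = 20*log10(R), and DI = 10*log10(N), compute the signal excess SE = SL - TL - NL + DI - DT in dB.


Step 1: SL = 170.8 + 10*log10(1346.4) = 202.09 dB
Step 2: TL = 20*log10(16380) = 84.29 dB
Step 3: DI = 10*log10(92) = 19.64 dB
Step 4: SE = SL - TL - NL + DI - DT = 202.09 - 84.29 - 65 + 19.64 - 10 = 62.44

62.44 dB


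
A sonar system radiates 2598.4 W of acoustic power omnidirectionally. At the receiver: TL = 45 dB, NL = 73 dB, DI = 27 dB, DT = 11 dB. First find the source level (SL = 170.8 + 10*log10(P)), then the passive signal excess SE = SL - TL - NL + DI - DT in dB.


Step 1: SL = 170.8 + 10*log10(2598.4) = 204.95 dB
Step 2: SE = SL - TL - NL + DI - DT = 204.95 - 45 - 73 + 27 - 11 = 102.95

102.95 dB


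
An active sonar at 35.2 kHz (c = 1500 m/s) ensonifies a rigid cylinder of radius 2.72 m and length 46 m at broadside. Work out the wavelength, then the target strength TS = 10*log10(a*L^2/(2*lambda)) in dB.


Step 1: lambda = c/f = 1500/35200 = 0.04261 m
Step 2: TS = 10*log10(a*L^2/(2*lambda)) = 10*log10(2.72*46^2/(2*0.04261)) = 48.3

48.3 dB


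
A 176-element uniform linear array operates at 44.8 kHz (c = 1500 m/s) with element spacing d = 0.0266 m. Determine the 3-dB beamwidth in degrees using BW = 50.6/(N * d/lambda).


0.36 deg


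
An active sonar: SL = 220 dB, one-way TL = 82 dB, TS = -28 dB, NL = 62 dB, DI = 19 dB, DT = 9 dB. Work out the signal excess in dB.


SE = SL - 2*TL + TS - NL + DI - DT = 220 - 2*82 + (-28) - 62 + 19 - 9 = -24

-24 dB


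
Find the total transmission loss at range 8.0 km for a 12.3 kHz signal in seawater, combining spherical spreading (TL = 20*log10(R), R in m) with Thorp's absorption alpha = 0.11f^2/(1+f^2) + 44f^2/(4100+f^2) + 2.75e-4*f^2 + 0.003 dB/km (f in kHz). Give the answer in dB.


Step 1 (Thorp): alpha = 0.11*151.29/(1+151.29) + 44*151.29/(4100+151.29) + 2.75e-4*151.29 + 0.003 = 1.7197 dB/km
Step 2: TL_spread = 20*log10(8000) = 78.06 dB
Step 3: TL_abs = alpha*R = 1.7197 * 8.0 = 13.76 dB
Step 4: TL_total = 78.06 + 13.76 = 91.82

91.82 dB


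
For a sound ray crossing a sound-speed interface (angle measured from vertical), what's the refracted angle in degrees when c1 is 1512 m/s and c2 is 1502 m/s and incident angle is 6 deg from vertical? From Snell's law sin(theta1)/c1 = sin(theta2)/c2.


sin(theta2) = (c2/c1)*sin(theta1) = (1502/1512)*sin(6 deg) = 0.10384
theta2 = arcsin(0.10384) = 5.96

5.96 deg


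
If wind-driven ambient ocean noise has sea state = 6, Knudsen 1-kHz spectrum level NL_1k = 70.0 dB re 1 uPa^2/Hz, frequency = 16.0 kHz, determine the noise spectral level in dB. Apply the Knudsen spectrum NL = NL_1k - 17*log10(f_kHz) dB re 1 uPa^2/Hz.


49.53 dB


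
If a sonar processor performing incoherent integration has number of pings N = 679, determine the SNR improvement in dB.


Gain = 5*log10(679) = 14.16

14.16 dB


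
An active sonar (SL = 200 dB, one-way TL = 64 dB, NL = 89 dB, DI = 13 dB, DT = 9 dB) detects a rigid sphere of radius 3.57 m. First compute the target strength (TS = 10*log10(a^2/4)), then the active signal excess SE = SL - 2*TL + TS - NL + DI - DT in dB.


Step 1: TS = 10*log10(3.57^2/4) = 5.03 dB
Step 2: SE = SL - 2*TL + TS - NL + DI - DT = 200 - 2*64 + (5.03) - 89 + 13 - 9 = -7.97

-7.97 dB


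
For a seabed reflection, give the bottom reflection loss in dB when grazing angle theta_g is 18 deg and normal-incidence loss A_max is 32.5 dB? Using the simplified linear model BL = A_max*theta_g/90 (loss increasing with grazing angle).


6.5 dB


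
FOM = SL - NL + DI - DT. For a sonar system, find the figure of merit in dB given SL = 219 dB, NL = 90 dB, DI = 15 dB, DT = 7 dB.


FOM = SL - NL + DI - DT = 219 - 90 + 15 - 7 = 137

137 dB


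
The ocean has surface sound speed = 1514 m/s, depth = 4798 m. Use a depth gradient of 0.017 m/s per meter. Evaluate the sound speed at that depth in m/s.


c = 1514 + 0.017 * 4798 = 1595.566

1595.566 m/s


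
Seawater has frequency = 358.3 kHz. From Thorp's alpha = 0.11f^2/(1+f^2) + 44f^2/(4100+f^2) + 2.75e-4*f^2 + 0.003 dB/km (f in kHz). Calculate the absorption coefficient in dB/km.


f^2 = 128378.89
alpha = 0.11*128378.89/(1+128378.89) + 44*128378.89/(4100+128378.89) + 2.75e-4*128378.89 + 0.003 = 78.055

78.055 dB/km


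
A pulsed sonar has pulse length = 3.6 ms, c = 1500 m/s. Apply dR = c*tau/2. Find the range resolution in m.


2.7 m


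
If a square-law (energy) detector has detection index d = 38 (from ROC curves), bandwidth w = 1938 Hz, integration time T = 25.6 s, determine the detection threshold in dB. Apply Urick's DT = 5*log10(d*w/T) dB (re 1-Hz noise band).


17.29 dB


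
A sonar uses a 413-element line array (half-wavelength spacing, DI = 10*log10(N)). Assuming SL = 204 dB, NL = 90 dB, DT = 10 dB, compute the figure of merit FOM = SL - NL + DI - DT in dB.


Step 1: DI = 10*log10(413) = 26.16 dB
Step 2: FOM = SL - NL + DI - DT = 204 - 90 + 26.16 - 10 = 130.16

130.16 dB


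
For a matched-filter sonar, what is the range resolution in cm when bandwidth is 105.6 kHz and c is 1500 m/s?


dR = c/(2*BW) = 1500 / (2 * 105.6e3) = 0.0071 m = 0.71 cm

0.71 cm


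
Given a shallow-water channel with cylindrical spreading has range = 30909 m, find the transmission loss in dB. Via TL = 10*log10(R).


44.9 dB


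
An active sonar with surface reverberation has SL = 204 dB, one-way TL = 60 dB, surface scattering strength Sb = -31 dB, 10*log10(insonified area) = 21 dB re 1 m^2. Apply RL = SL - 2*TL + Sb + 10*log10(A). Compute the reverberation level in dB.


RL = SL - 2*TL + Sb + 10*log10(A) = 204 - 2*60 + (-31) + 21 = 74

74 dB


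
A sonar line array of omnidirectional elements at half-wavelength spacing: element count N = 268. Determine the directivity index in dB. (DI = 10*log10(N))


DI = 10*log10(268) = 24.28

24.28 dB


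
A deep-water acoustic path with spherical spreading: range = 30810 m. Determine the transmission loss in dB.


TL = 20*log10(30810) = 89.77

89.77 dB


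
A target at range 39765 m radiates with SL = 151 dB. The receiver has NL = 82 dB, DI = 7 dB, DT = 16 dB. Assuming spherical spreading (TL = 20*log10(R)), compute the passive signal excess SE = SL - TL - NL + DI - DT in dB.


-31.99 dB


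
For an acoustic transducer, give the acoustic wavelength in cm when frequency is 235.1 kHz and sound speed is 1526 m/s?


lambda = c/f = 1526 / 235100 = 0.0065 m = 0.65 cm

0.65 cm


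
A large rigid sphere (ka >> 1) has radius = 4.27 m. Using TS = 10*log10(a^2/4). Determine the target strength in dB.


6.59 dB


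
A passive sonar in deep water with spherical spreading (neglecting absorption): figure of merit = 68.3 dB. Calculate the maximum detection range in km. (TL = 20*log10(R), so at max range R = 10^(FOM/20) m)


At max range FOM = TL, so 20*log10(R) = 68.3
R = 10^(68.3/20) = 2600.16 m = 2.6 km

2.6 km


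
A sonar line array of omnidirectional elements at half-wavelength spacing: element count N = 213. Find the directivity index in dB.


DI = 10*log10(213) = 23.28

23.28 dB


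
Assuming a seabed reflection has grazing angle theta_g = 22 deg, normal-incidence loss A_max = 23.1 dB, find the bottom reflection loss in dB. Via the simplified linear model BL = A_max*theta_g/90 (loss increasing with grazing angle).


5.65 dB


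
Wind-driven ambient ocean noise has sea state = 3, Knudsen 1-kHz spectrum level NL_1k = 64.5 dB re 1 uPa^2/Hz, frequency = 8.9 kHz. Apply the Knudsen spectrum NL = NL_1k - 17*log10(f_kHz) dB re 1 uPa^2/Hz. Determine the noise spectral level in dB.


48.36 dB


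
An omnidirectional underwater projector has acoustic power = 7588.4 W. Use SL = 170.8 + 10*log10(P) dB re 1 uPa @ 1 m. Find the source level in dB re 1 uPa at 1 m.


SL = 170.8 + 10*log10(7588.4) = 170.8 + 38.8 = 209.6

209.6 dB


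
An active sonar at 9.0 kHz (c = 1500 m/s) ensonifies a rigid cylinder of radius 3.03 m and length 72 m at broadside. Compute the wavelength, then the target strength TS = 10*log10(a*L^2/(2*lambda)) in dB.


Step 1: lambda = c/f = 1500/9000 = 0.16667 m
Step 2: TS = 10*log10(a*L^2/(2*lambda)) = 10*log10(3.03*72^2/(2*0.16667)) = 46.73

46.73 dB


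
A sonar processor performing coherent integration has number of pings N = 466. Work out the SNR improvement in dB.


Gain = 10*log10(466) = 26.68

26.68 dB


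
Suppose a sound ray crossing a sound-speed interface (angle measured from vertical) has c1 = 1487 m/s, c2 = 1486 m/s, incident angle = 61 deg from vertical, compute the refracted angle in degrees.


60.93 deg


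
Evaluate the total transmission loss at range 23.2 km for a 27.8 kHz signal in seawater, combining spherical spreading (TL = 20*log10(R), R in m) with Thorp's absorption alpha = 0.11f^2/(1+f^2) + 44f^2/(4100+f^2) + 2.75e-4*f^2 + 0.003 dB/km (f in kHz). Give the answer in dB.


Step 1 (Thorp): alpha = 0.11*772.84/(1+772.84) + 44*772.84/(4100+772.84) + 2.75e-4*772.84 + 0.003 = 7.3039 dB/km
Step 2: TL_spread = 20*log10(23200) = 87.31 dB
Step 3: TL_abs = alpha*R = 7.3039 * 23.2 = 169.45 dB
Step 4: TL_total = 87.31 + 169.45 = 256.76

256.76 dB


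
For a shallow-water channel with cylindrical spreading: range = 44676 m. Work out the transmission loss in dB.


46.5 dB


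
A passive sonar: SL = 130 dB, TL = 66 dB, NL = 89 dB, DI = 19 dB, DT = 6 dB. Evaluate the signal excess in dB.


SE = SL - TL - NL + DI - DT = 130 - 66 - 89 + 19 - 6 = -12

-12 dB


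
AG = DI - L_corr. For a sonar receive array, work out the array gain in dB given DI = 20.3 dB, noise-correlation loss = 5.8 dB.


AG = DI - L_corr = 20.3 - 5.8 = 14.5

14.5 dB


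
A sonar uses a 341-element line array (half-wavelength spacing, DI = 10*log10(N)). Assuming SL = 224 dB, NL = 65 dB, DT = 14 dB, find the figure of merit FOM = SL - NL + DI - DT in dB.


Step 1: DI = 10*log10(341) = 25.33 dB
Step 2: FOM = SL - NL + DI - DT = 224 - 65 + 25.33 - 14 = 170.33

170.33 dB


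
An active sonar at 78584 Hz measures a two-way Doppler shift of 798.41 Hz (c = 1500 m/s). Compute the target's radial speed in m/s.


From fd = 2*f*v/c, v = c*fd/(2*f) = 1500 * 798.41 / (2*78584) = 7.62

7.62 m/s


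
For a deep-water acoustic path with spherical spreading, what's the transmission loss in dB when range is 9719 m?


TL = 20*log10(9719) = 79.75

79.75 dB


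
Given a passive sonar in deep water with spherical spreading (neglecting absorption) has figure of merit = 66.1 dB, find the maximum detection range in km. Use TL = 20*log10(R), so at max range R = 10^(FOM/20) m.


At max range FOM = TL, so 20*log10(R) = 66.1
R = 10^(66.1/20) = 2018.37 m = 2.02 km

2.02 km


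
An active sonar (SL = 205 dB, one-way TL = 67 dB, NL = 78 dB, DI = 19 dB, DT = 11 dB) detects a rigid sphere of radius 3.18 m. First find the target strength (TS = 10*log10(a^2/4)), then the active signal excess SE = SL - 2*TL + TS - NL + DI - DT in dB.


Step 1: TS = 10*log10(3.18^2/4) = 4.03 dB
Step 2: SE = SL - 2*TL + TS - NL + DI - DT = 205 - 2*67 + (4.03) - 78 + 19 - 11 = 5.03

5.03 dB


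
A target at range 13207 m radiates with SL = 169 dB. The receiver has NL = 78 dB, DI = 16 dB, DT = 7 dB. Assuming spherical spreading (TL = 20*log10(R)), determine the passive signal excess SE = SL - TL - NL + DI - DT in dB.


17.58 dB


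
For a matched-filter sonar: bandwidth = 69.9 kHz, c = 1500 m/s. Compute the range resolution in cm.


dR = c/(2*BW) = 1500 / (2 * 69.9e3) = 0.0107 m = 1.07 cm

1.07 cm


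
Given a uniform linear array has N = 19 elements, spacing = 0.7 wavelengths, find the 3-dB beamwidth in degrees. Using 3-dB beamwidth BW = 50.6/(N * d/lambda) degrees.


3.8 deg


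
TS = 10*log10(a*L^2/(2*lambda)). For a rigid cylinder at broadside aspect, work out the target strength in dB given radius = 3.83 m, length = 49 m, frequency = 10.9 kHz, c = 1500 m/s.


lambda = 1500/10900 = 0.13761 m
TS = 10*log10(3.83*49^2/(2*0.13761)) = 45.24

45.24 dB


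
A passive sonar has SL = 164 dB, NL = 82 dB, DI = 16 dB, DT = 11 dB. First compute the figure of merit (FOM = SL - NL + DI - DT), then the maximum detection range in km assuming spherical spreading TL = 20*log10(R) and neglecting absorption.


Step 1: FOM = SL - NL + DI - DT = 164 - 82 + 16 - 11 = 87 dB
Step 2: at max range FOM = TL = 20*log10(R), so R = 10^(87/20) = 22387.21 m = 22.39 km

22.39 km


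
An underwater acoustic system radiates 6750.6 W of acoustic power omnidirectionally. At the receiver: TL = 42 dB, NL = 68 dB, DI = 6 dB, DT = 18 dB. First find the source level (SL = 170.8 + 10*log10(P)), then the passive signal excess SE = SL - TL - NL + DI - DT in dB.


Step 1: SL = 170.8 + 10*log10(6750.6) = 209.09 dB
Step 2: SE = SL - TL - NL + DI - DT = 209.09 - 42 - 68 + 6 - 18 = 87.09

87.09 dB


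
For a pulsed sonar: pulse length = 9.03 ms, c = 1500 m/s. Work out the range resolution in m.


6.7725 m


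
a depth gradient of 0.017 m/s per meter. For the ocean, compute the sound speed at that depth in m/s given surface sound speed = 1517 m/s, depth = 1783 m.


c = 1517 + 0.017 * 1783 = 1547.311

1547.311 m/s


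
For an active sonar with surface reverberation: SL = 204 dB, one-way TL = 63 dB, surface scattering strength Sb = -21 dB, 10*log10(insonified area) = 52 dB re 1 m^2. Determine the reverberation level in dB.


RL = SL - 2*TL + Sb + 10*log10(A) = 204 - 2*63 + (-21) + 52 = 109

109 dB


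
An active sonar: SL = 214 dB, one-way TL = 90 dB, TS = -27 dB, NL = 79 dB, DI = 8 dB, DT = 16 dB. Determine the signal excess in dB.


-80 dB


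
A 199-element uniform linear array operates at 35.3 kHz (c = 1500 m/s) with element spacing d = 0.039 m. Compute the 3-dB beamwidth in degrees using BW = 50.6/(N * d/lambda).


0.28 deg


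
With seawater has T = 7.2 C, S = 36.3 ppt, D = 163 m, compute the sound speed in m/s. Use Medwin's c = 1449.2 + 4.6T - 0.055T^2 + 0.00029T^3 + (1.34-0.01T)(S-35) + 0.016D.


1483.83 m/s


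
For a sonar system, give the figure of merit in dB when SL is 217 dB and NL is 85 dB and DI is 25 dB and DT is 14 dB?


143 dB


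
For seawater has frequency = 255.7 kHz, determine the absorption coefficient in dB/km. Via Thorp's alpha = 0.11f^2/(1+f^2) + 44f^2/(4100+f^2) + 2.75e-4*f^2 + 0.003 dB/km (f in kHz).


f^2 = 65382.49
alpha = 0.11*65382.49/(1+65382.49) + 44*65382.49/(4100+65382.49) + 2.75e-4*65382.49 + 0.003 = 59.497

59.497 dB/km


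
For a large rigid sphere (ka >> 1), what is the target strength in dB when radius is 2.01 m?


TS = 10*log10(2.01^2 / 4) = 10*log10(1.010025) = 0.04

0.04 dB


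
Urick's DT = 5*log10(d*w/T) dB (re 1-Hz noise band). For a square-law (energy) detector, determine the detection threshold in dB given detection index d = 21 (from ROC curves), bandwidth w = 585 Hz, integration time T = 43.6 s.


DT = 5*log10(d*w/T) = 5*log10(21 * 585 / 43.6) = 5*log10(281.77) = 12.25

12.25 dB


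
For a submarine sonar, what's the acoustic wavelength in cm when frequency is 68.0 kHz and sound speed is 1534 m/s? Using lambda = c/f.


2.26 cm


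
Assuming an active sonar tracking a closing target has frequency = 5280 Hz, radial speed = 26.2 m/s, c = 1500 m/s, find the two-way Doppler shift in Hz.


184.45 Hz


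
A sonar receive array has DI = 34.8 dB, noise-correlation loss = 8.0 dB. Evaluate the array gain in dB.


26.8 dB


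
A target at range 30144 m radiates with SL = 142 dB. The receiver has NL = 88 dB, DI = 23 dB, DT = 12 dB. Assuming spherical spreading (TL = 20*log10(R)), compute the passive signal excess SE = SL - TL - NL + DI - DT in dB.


Step 1: TL = 20*log10(30144) = 89.58 dB
Step 2: SE = 142 - 89.58 - 88 + 23 - 12 = -24.58

-24.58 dB


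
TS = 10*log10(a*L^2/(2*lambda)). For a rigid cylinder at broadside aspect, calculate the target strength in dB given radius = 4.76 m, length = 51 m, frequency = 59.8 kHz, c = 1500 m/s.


lambda = 1500/59800 = 0.02508 m
TS = 10*log10(4.76*51^2/(2*0.02508)) = 53.92

53.92 dB


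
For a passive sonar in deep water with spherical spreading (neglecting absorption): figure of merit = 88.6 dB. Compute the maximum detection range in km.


At max range FOM = TL, so 20*log10(R) = 88.6
R = 10^(88.6/20) = 26915.35 m = 26.92 km

26.92 km


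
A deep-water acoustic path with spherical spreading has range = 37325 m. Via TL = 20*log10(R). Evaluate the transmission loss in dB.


TL = 20*log10(37325) = 91.44

91.44 dB


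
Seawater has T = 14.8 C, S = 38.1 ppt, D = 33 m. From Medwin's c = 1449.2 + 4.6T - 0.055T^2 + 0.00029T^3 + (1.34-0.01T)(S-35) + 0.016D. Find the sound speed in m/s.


c = 1449.2 + 4.6*14.8 - 0.055*14.8^2 + 0.00029*14.8^3 + (1.34 - 0.01*14.8)*(38.1 - 35) + 0.016*33 = 1510.4

1510.4 m/s
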